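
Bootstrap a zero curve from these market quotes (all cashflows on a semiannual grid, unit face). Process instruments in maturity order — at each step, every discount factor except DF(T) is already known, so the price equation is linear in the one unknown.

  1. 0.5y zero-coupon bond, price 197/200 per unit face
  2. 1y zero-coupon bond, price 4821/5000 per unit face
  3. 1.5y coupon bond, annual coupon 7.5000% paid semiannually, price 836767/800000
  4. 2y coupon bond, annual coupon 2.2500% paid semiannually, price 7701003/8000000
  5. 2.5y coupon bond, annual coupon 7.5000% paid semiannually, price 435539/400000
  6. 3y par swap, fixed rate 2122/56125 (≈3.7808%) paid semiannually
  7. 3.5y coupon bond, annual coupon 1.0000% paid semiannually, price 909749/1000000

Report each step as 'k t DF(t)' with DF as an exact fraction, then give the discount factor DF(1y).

1 1/2 197/200
2 1 4821/5000
3 3/2 9377/10000
4 2 4599/5000
5 5/2 9119/10000
6 3 8939/10000
7 7/2 8773/10000
DF(1y) = 4821/5000 ≈ 0.964200

step 1 [0.5y] zero: DF = P = 197/200 ≈ 0.985000
step 2 [1y] zero: DF = P = 4821/5000 ≈ 0.964200
step 3 [1.5y] bond c/2=3/80: DF=(836767/800000 − 3/80·(0.985000+0.964200))/(1+3/80) = 9377/10000 ≈ 0.937700
step 4 [2y] bond c/2=9/800: DF=(7701003/8000000 − 9/800·(0.985000+0.964200+0.937700))/(1+9/800) = 4599/5000 ≈ 0.919800
step 5 [2.5y] bond c/2=3/80: DF=(435539/400000 − 3/80·(0.985000+0.964200+0.937700+0.919800))/(1+3/80) = 9119/10000 ≈ 0.911900
step 6 [3y] swap r/2=1061/56125: DF=(1 − 1061/56125·(0.985000+0.964200+0.937700+0.919800+0.911900))/(1+1061/56125) = 8939/10000 ≈ 0.893900
step 7 [3.5y] bond c/2=1/200: DF=(909749/1000000 − 1/200·(0.985000+0.964200+0.937700+0.919800+0.911900+0.893900))/(1+1/200) = 8773/10000 ≈ 0.877300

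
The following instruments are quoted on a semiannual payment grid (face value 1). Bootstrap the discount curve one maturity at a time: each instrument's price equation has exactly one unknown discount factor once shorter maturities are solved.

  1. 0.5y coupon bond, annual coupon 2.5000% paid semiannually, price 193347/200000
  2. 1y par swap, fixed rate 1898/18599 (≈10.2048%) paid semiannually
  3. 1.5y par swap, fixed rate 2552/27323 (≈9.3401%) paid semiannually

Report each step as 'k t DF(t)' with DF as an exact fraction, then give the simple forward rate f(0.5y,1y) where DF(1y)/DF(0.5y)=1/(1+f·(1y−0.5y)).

step 1 [0.5y] bond c/2=1/80: DF=(193347/200000 − 1/80·(0))/(1+1/80) = 2387/2500 ≈ 0.954800
step 2 [1y] swap r/2=949/18599: DF=(1 − 949/18599·(0.954800))/(1+949/18599) = 9051/10000 ≈ 0.905100
step 3 [1.5y] swap r/2=1276/27323: DF=(1 − 1276/27323·(0.954800+0.905100))/(1+1276/27323) = 2181/2500 ≈ 0.872400

1 1/2 2387/2500
2 1 9051/10000
3 3/2 2181/2500
f(0.5y,1y) = ((2387/2500)/(9051/10000) − 1)/(1/2) = 142/1293 ≈ 10.9822%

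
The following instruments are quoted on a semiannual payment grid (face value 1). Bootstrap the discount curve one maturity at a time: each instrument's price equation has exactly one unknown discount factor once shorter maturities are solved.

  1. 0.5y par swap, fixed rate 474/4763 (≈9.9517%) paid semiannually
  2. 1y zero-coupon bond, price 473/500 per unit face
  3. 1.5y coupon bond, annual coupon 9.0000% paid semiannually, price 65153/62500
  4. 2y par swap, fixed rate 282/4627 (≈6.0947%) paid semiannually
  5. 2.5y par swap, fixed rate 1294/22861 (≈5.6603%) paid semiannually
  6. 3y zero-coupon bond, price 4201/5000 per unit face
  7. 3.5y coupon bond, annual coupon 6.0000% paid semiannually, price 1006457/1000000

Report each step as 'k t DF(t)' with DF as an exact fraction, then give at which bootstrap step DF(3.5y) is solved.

1 1/2 4763/5000
2 1 473/500
3 3/2 4579/5000
4 2 1109/1250
5 5/2 4353/5000
6 3 4201/5000
7 7/2 1639/2000
DF(3.5y) is solved at step 7

step 1 [0.5y] swap r/2=237/4763: DF=(1 − 237/4763·(0))/(1+237/4763) = 4763/5000 ≈ 0.952600
step 2 [1y] zero: DF = P = 473/500 ≈ 0.946000
step 3 [1.5y] bond c/2=9/200: DF=(65153/62500 − 9/200·(0.952600+0.946000))/(1+9/200) = 4579/5000 ≈ 0.915800
step 4 [2y] swap r/2=141/4627: DF=(1 − 141/4627·(0.952600+0.946000+0.915800))/(1+141/4627) = 1109/1250 ≈ 0.887200
step 5 [2.5y] swap r/2=647/22861: DF=(1 − 647/22861·(0.952600+0.946000+0.915800+0.887200))/(1+647/22861) = 4353/5000 ≈ 0.870600
step 6 [3y] zero: DF = P = 4201/5000 ≈ 0.840200
step 7 [3.5y] bond c/2=3/100: DF=(1006457/1000000 − 3/100·(0.952600+0.946000+0.915800+0.887200+0.870600+0.840200))/(1+3/100) = 1639/2000 ≈ 0.819500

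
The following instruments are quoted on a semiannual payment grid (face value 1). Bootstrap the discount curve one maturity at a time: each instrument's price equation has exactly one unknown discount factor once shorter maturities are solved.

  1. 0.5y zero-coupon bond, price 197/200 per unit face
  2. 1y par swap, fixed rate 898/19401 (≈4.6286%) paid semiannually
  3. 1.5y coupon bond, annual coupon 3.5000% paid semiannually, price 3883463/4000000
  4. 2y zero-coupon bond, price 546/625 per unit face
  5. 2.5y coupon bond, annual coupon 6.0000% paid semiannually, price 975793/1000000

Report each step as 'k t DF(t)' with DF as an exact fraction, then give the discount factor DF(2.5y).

1 1/2 197/200
2 1 9551/10000
3 3/2 1151/1250
4 2 546/625
5 5/2 4193/5000
DF(2.5y) = 4193/5000 ≈ 0.838600

step 1 [0.5y] zero: DF = P = 197/200 ≈ 0.985000
step 2 [1y] swap r/2=449/19401: DF=(1 − 449/19401·(0.985000))/(1+449/19401) = 9551/10000 ≈ 0.955100
step 3 [1.5y] bond c/2=7/400: DF=(3883463/4000000 − 7/400·(0.985000+0.955100))/(1+7/400) = 1151/1250 ≈ 0.920800
step 4 [2y] zero: DF = P = 546/625 ≈ 0.873600
step 5 [2.5y] bond c/2=3/100: DF=(975793/1000000 − 3/100·(0.985000+0.955100+0.920800+0.873600))/(1+3/100) = 4193/5000 ≈ 0.838600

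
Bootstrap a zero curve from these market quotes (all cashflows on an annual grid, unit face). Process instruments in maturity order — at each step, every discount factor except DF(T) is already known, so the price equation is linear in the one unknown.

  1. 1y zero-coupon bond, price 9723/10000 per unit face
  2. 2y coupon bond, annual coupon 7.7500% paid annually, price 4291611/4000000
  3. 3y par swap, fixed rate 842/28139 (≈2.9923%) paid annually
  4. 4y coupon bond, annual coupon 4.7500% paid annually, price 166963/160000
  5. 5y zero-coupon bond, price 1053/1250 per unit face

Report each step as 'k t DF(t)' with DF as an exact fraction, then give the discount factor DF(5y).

step 1 [1y] zero: DF = P = 9723/10000 ≈ 0.972300
step 2 [2y] bond c/1=31/400: DF=(4291611/4000000 − 31/400·(0.972300))/(1+31/400) = 4629/5000 ≈ 0.925800
step 3 [3y] swap r/1=842/28139: DF=(1 − 842/28139·(0.972300+0.925800))/(1+842/28139) = 4579/5000 ≈ 0.915800
step 4 [4y] bond c/1=19/400: DF=(166963/160000 − 19/400·(0.972300+0.925800+0.915800))/(1+19/400) = 4343/5000 ≈ 0.868600
step 5 [5y] zero: DF = P = 1053/1250 ≈ 0.842400

1 1 9723/10000
2 2 4629/5000
3 3 4579/5000
4 4 4343/5000
5 5 1053/1250
DF(5y) = 1053/1250 ≈ 0.842400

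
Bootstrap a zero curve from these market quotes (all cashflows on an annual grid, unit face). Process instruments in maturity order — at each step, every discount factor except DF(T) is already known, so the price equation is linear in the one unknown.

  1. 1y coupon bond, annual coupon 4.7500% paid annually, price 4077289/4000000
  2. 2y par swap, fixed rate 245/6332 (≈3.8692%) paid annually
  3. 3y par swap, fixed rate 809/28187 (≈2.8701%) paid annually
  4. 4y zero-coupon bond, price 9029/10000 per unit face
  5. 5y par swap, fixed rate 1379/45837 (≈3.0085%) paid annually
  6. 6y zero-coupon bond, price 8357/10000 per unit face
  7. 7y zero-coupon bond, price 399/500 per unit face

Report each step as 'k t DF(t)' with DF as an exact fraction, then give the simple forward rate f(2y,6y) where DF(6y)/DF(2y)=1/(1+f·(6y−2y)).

step 1 [1y] bond c/1=19/400: DF=(4077289/4000000 − 19/400·(0))/(1+19/400) = 9731/10000 ≈ 0.973100
step 2 [2y] swap r/1=245/6332: DF=(1 − 245/6332·(0.973100))/(1+245/6332) = 1853/2000 ≈ 0.926500
step 3 [3y] swap r/1=809/28187: DF=(1 − 809/28187·(0.973100+0.926500))/(1+809/28187) = 9191/10000 ≈ 0.919100
step 4 [4y] zero: DF = P = 9029/10000 ≈ 0.902900
step 5 [5y] swap r/1=1379/45837: DF=(1 − 1379/45837·(0.973100+0.926500+0.919100+0.902900))/(1+1379/45837) = 8621/10000 ≈ 0.862100
step 6 [6y] zero: DF = P = 8357/10000 ≈ 0.835700
step 7 [7y] zero: DF = P = 399/500 ≈ 0.798000

1 1 9731/10000
2 2 1853/2000
3 3 9191/10000
4 4 9029/10000
5 5 8621/10000
6 6 8357/10000
7 7 399/500
f(2y,6y) = ((1853/2000)/(8357/10000) − 1)/(4) = 227/8357 ≈ 2.7163%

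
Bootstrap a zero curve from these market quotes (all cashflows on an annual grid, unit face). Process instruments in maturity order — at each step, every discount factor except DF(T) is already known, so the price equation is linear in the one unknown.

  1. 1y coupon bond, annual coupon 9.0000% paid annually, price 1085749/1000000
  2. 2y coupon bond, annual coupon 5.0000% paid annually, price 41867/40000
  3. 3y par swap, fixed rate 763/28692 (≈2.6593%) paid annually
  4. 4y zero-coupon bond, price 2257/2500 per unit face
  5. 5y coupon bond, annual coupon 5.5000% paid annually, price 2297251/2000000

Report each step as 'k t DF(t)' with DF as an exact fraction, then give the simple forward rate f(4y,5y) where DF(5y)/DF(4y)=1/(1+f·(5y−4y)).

step 1 [1y] bond c/1=9/100: DF=(1085749/1000000 − 9/100·(0))/(1+9/100) = 9961/10000 ≈ 0.996100
step 2 [2y] bond c/1=1/20: DF=(41867/40000 − 1/20·(0.996100))/(1+1/20) = 4747/5000 ≈ 0.949400
step 3 [3y] swap r/1=763/28692: DF=(1 − 763/28692·(0.996100+0.949400))/(1+763/28692) = 9237/10000 ≈ 0.923700
step 4 [4y] zero: DF = P = 2257/2500 ≈ 0.902800
step 5 [5y] bond c/1=11/200: DF=(2297251/2000000 − 11/200·(0.996100+0.949400+0.923700+0.902800))/(1+11/200) = 8921/10000 ≈ 0.892100

1 1 9961/10000
2 2 4747/5000
3 3 9237/10000
4 4 2257/2500
5 5 8921/10000
f(4y,5y) = ((2257/2500)/(8921/10000) − 1)/(1) = 107/8921 ≈ 1.1994%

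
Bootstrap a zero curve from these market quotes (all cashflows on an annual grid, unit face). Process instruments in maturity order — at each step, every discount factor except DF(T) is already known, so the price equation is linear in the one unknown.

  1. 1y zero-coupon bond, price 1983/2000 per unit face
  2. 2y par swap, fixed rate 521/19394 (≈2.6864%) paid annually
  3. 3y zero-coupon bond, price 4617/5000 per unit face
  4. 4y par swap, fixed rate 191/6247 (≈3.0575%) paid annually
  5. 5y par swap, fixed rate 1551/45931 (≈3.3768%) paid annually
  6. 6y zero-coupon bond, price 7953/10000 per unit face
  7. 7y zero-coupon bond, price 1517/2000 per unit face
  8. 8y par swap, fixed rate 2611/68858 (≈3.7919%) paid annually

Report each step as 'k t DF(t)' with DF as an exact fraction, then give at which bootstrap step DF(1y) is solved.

1 1 1983/2000
2 2 9479/10000
3 3 4617/5000
4 4 4427/5000
5 5 8449/10000
6 6 7953/10000
7 7 1517/2000
8 8 7389/10000
DF(1y) is solved at step 1

step 1 [1y] zero: DF = P = 1983/2000 ≈ 0.991500
step 2 [2y] swap r/1=521/19394: DF=(1 − 521/19394·(0.991500))/(1+521/19394) = 9479/10000 ≈ 0.947900
step 3 [3y] zero: DF = P = 4617/5000 ≈ 0.923400
step 4 [4y] swap r/1=191/6247: DF=(1 − 191/6247·(0.991500+0.947900+0.923400))/(1+191/6247) = 4427/5000 ≈ 0.885400
step 5 [5y] swap r/1=1551/45931: DF=(1 − 1551/45931·(0.991500+0.947900+0.923400+0.885400))/(1+1551/45931) = 8449/10000 ≈ 0.844900
step 6 [6y] zero: DF = P = 7953/10000 ≈ 0.795300
step 7 [7y] zero: DF = P = 1517/2000 ≈ 0.758500
step 8 [8y] swap r/1=2611/68858: DF=(1 − 2611/68858·(0.991500+0.947900+0.923400+0.885400+0.844900+0.795300+0.758500))/(1+2611/68858) = 7389/10000 ≈ 0.738900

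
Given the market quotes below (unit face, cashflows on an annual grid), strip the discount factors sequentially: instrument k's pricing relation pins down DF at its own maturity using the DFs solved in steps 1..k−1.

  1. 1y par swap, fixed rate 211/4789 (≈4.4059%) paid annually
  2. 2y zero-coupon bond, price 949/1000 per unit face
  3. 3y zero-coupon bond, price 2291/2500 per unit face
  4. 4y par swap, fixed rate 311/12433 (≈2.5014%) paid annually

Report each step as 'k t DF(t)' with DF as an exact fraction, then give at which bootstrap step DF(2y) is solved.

1 1 4789/5000
2 2 949/1000
3 3 2291/2500
4 4 9067/10000
DF(2y) is solved at step 2

step 1 [1y] swap r/1=211/4789: DF=(1 − 211/4789·(0))/(1+211/4789) = 4789/5000 ≈ 0.957800
step 2 [2y] zero: DF = P = 949/1000 ≈ 0.949000
step 3 [3y] zero: DF = P = 2291/2500 ≈ 0.916400
step 4 [4y] swap r/1=311/12433: DF=(1 − 311/12433·(0.957800+0.949000+0.916400))/(1+311/12433) = 9067/10000 ≈ 0.906700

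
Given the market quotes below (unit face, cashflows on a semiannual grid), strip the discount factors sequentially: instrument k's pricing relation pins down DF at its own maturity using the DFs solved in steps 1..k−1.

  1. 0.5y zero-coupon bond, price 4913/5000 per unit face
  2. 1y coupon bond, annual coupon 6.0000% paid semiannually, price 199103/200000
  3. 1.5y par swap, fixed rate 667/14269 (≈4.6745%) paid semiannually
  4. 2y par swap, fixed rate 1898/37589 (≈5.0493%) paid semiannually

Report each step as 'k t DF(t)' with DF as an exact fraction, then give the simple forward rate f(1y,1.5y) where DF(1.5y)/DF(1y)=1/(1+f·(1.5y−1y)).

1 1/2 4913/5000
2 1 9379/10000
3 3/2 9333/10000
4 2 9051/10000
f(1y,1.5y) = ((9379/10000)/(9333/10000) − 1)/(1/2) = 92/9333 ≈ 0.9857%

step 1 [0.5y] zero: DF = P = 4913/5000 ≈ 0.982600
step 2 [1y] bond c/2=3/100: DF=(199103/200000 − 3/100·(0.982600))/(1+3/100) = 9379/10000 ≈ 0.937900
step 3 [1.5y] swap r/2=667/28538: DF=(1 − 667/28538·(0.982600+0.937900))/(1+667/28538) = 9333/10000 ≈ 0.933300
step 4 [2y] swap r/2=949/37589: DF=(1 − 949/37589·(0.982600+0.937900+0.933300))/(1+949/37589) = 9051/10000 ≈ 0.905100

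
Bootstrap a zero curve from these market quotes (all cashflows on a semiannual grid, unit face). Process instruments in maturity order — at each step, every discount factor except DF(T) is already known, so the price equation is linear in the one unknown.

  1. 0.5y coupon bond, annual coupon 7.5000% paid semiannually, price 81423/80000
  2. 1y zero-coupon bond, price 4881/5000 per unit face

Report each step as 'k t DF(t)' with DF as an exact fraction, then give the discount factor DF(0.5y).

1 1/2 981/1000
2 1 4881/5000
DF(0.5y) = 981/1000 ≈ 0.981000

step 1 [0.5y] bond c/2=3/80: DF=(81423/80000 − 3/80·(0))/(1+3/80) = 981/1000 ≈ 0.981000
step 2 [1y] zero: DF = P = 4881/5000 ≈ 0.976200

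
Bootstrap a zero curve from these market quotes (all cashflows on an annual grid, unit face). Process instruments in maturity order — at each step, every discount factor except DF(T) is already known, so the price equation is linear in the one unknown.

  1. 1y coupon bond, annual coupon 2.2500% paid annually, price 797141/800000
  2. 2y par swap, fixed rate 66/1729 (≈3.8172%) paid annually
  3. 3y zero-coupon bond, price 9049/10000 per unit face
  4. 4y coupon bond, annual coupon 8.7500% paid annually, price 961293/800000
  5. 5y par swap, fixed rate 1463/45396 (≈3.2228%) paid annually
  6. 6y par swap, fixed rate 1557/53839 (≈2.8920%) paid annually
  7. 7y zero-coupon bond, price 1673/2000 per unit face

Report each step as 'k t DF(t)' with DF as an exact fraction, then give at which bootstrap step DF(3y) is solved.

step 1 [1y] bond c/1=9/400: DF=(797141/800000 − 9/400·(0))/(1+9/400) = 1949/2000 ≈ 0.974500
step 2 [2y] swap r/1=66/1729: DF=(1 − 66/1729·(0.974500))/(1+66/1729) = 4637/5000 ≈ 0.927400
step 3 [3y] zero: DF = P = 9049/10000 ≈ 0.904900
step 4 [4y] bond c/1=7/80: DF=(961293/800000 − 7/80·(0.974500+0.927400+0.904900))/(1+7/80) = 8791/10000 ≈ 0.879100
step 5 [5y] swap r/1=1463/45396: DF=(1 − 1463/45396·(0.974500+0.927400+0.904900+0.879100))/(1+1463/45396) = 8537/10000 ≈ 0.853700
step 6 [6y] swap r/1=1557/53839: DF=(1 − 1557/53839·(0.974500+0.927400+0.904900+0.879100+0.853700))/(1+1557/53839) = 8443/10000 ≈ 0.844300
step 7 [7y] zero: DF = P = 1673/2000 ≈ 0.836500

1 1 1949/2000
2 2 4637/5000
3 3 9049/10000
4 4 8791/10000
5 5 8537/10000
6 6 8443/10000
7 7 1673/2000
DF(3y) is solved at step 3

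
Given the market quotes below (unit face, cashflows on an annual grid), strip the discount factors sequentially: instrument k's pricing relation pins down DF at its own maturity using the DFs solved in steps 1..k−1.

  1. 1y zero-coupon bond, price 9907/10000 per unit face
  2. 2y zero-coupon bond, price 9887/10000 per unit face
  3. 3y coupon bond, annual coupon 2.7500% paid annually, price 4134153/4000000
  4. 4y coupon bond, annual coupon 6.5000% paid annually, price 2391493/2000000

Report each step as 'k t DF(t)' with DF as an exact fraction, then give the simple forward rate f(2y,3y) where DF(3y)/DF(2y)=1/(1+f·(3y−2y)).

step 1 [1y] zero: DF = P = 9907/10000 ≈ 0.990700
step 2 [2y] zero: DF = P = 9887/10000 ≈ 0.988700
step 3 [3y] bond c/1=11/400: DF=(4134153/4000000 − 11/400·(0.990700+0.988700))/(1+11/400) = 9529/10000 ≈ 0.952900
step 4 [4y] bond c/1=13/200: DF=(2391493/2000000 − 13/200·(0.990700+0.988700+0.952900))/(1+13/200) = 4719/5000 ≈ 0.943800

1 1 9907/10000
2 2 9887/10000
3 3 9529/10000
4 4 4719/5000
f(2y,3y) = ((9887/10000)/(9529/10000) − 1)/(1) = 358/9529 ≈ 3.7570%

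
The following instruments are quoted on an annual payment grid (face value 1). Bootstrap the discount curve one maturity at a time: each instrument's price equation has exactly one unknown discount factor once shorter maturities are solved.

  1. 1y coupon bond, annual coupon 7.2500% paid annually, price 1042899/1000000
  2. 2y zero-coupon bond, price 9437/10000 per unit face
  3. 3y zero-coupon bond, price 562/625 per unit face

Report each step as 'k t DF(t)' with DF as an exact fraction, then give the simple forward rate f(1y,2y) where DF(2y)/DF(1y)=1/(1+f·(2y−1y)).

step 1 [1y] bond c/1=29/400: DF=(1042899/1000000 − 29/400·(0))/(1+29/400) = 2431/2500 ≈ 0.972400
step 2 [2y] zero: DF = P = 9437/10000 ≈ 0.943700
step 3 [3y] zero: DF = P = 562/625 ≈ 0.899200

1 1 2431/2500
2 2 9437/10000
3 3 562/625
f(1y,2y) = ((2431/2500)/(9437/10000) − 1)/(1) = 287/9437 ≈ 3.0412%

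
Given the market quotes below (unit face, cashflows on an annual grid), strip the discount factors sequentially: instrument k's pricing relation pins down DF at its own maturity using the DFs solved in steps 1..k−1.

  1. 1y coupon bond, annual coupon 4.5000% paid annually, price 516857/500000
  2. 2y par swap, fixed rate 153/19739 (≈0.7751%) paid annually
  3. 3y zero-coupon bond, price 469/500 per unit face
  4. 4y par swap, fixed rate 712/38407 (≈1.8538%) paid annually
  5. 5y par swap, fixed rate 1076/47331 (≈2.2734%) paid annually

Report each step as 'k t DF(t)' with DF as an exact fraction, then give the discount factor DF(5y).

step 1 [1y] bond c/1=9/200: DF=(516857/500000 − 9/200·(0))/(1+9/200) = 2473/2500 ≈ 0.989200
step 2 [2y] swap r/1=153/19739: DF=(1 − 153/19739·(0.989200))/(1+153/19739) = 9847/10000 ≈ 0.984700
step 3 [3y] zero: DF = P = 469/500 ≈ 0.938000
step 4 [4y] swap r/1=712/38407: DF=(1 − 712/38407·(0.989200+0.984700+0.938000))/(1+712/38407) = 1161/1250 ≈ 0.928800
step 5 [5y] swap r/1=1076/47331: DF=(1 − 1076/47331·(0.989200+0.984700+0.938000+0.928800))/(1+1076/47331) = 2231/2500 ≈ 0.892400

1 1 2473/2500
2 2 9847/10000
3 3 469/500
4 4 1161/1250
5 5 2231/2500
DF(5y) = 2231/2500 ≈ 0.892400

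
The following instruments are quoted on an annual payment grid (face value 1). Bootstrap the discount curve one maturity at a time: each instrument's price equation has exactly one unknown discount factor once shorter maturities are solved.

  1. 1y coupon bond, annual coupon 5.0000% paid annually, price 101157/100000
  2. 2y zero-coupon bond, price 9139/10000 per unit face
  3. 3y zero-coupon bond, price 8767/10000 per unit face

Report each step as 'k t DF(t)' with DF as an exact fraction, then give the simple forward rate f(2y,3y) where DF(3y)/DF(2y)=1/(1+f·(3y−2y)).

step 1 [1y] bond c/1=1/20: DF=(101157/100000 − 1/20·(0))/(1+1/20) = 4817/5000 ≈ 0.963400
step 2 [2y] zero: DF = P = 9139/10000 ≈ 0.913900
step 3 [3y] zero: DF = P = 8767/10000 ≈ 0.876700

1 1 4817/5000
2 2 9139/10000
3 3 8767/10000
f(2y,3y) = ((9139/10000)/(8767/10000) − 1)/(1) = 372/8767 ≈ 4.2432%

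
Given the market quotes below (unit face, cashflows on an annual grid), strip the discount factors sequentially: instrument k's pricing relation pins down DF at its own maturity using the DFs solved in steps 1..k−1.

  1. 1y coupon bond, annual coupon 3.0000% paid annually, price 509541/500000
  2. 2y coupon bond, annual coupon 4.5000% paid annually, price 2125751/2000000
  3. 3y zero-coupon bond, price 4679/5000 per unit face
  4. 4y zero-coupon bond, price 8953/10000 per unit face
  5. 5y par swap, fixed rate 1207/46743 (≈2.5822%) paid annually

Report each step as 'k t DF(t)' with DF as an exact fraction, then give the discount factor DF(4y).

step 1 [1y] bond c/1=3/100: DF=(509541/500000 − 3/100·(0))/(1+3/100) = 4947/5000 ≈ 0.989400
step 2 [2y] bond c/1=9/200: DF=(2125751/2000000 − 9/200·(0.989400))/(1+9/200) = 1949/2000 ≈ 0.974500
step 3 [3y] zero: DF = P = 4679/5000 ≈ 0.935800
step 4 [4y] zero: DF = P = 8953/10000 ≈ 0.895300
step 5 [5y] swap r/1=1207/46743: DF=(1 − 1207/46743·(0.989400+0.974500+0.935800+0.895300))/(1+1207/46743) = 8793/10000 ≈ 0.879300

1 1 4947/5000
2 2 1949/2000
3 3 4679/5000
4 4 8953/10000
5 5 8793/10000
DF(4y) = 8953/10000 ≈ 0.895300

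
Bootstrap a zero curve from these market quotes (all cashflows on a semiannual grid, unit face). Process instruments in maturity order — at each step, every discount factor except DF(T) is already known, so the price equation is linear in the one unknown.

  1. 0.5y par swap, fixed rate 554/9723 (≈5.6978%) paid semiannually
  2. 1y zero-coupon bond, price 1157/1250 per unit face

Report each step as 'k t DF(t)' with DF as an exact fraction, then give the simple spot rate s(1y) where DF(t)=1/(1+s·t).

1 1/2 9723/10000
2 1 1157/1250
s(1y) = (1/(1157/1250) − 1)/(1) = 93/1157 ≈ 8.0380%

step 1 [0.5y] swap r/2=277/9723: DF=(1 − 277/9723·(0))/(1+277/9723) = 9723/10000 ≈ 0.972300
step 2 [1y] zero: DF = P = 1157/1250 ≈ 0.925600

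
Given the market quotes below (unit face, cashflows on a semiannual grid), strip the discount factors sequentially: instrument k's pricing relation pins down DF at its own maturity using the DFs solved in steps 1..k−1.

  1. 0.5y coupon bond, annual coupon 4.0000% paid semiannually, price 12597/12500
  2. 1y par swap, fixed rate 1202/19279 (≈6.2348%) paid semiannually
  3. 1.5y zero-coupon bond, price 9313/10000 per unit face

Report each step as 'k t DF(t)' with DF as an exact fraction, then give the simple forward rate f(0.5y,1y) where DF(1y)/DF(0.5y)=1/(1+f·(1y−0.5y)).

step 1 [0.5y] bond c/2=1/50: DF=(12597/12500 − 1/50·(0))/(1+1/50) = 247/250 ≈ 0.988000
step 2 [1y] swap r/2=601/19279: DF=(1 − 601/19279·(0.988000))/(1+601/19279) = 9399/10000 ≈ 0.939900
step 3 [1.5y] zero: DF = P = 9313/10000 ≈ 0.931300

1 1/2 247/250
2 1 9399/10000
3 3/2 9313/10000
f(0.5y,1y) = ((247/250)/(9399/10000) − 1)/(1/2) = 74/723 ≈ 10.2351%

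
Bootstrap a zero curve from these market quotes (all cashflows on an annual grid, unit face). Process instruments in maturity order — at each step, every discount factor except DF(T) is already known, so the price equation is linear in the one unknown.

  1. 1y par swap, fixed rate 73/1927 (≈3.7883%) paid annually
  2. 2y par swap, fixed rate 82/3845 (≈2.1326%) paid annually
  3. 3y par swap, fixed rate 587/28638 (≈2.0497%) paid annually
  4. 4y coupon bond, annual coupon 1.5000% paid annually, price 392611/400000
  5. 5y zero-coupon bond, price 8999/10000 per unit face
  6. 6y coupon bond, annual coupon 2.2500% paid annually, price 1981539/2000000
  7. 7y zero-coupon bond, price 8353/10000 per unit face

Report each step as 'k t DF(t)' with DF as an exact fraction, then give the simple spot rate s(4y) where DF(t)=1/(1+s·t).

1 1 1927/2000
2 2 959/1000
3 3 9413/10000
4 4 9247/10000
5 5 8999/10000
6 6 4329/5000
7 7 8353/10000
s(4y) = (1/(9247/10000) − 1)/(4) = 753/36988 ≈ 2.0358%

step 1 [1y] swap r/1=73/1927: DF=(1 − 73/1927·(0))/(1+73/1927) = 1927/2000 ≈ 0.963500
step 2 [2y] swap r/1=82/3845: DF=(1 − 82/3845·(0.963500))/(1+82/3845) = 959/1000 ≈ 0.959000
step 3 [3y] swap r/1=587/28638: DF=(1 − 587/28638·(0.963500+0.959000))/(1+587/28638) = 9413/10000 ≈ 0.941300
step 4 [4y] bond c/1=3/200: DF=(392611/400000 − 3/200·(0.963500+0.959000+0.941300))/(1+3/200) = 9247/10000 ≈ 0.924700
step 5 [5y] zero: DF = P = 8999/10000 ≈ 0.899900
step 6 [6y] bond c/1=9/400: DF=(1981539/2000000 − 9/400·(0.963500+0.959000+0.941300+0.924700+0.899900))/(1+9/400) = 4329/5000 ≈ 0.865800
step 7 [7y] zero: DF = P = 8353/10000 ≈ 0.835300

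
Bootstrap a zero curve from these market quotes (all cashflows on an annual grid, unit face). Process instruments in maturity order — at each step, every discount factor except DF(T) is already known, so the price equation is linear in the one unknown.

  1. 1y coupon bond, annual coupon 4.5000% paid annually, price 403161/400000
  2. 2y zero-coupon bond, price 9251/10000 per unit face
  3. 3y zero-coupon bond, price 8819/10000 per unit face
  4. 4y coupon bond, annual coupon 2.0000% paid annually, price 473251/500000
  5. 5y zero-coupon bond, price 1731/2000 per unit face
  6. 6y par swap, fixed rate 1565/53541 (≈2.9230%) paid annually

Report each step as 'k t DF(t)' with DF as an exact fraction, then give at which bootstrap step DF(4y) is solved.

1 1 1929/2000
2 2 9251/10000
3 3 8819/10000
4 4 546/625
5 5 1731/2000
6 6 1687/2000
DF(4y) is solved at step 4

step 1 [1y] bond c/1=9/200: DF=(403161/400000 − 9/200·(0))/(1+9/200) = 1929/2000 ≈ 0.964500
step 2 [2y] zero: DF = P = 9251/10000 ≈ 0.925100
step 3 [3y] zero: DF = P = 8819/10000 ≈ 0.881900
step 4 [4y] bond c/1=1/50: DF=(473251/500000 − 1/50·(0.964500+0.925100+0.881900))/(1+1/50) = 546/625 ≈ 0.873600
step 5 [5y] zero: DF = P = 1731/2000 ≈ 0.865500
step 6 [6y] swap r/1=1565/53541: DF=(1 − 1565/53541·(0.964500+0.925100+0.881900+0.873600+0.865500))/(1+1565/53541) = 1687/2000 ≈ 0.843500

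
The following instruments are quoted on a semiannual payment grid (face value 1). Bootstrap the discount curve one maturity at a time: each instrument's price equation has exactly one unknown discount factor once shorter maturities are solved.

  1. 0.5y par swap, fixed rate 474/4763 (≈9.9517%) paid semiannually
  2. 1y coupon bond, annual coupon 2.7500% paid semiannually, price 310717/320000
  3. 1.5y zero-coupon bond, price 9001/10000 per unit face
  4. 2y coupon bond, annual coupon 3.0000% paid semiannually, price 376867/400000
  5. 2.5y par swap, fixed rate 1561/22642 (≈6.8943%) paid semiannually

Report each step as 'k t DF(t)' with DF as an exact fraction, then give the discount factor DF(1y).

step 1 [0.5y] swap r/2=237/4763: DF=(1 − 237/4763·(0))/(1+237/4763) = 4763/5000 ≈ 0.952600
step 2 [1y] bond c/2=11/800: DF=(310717/320000 − 11/800·(0.952600))/(1+11/800) = 9449/10000 ≈ 0.944900
step 3 [1.5y] zero: DF = P = 9001/10000 ≈ 0.900100
step 4 [2y] bond c/2=3/200: DF=(376867/400000 − 3/200·(0.952600+0.944900+0.900100))/(1+3/200) = 8869/10000 ≈ 0.886900
step 5 [2.5y] swap r/2=1561/45284: DF=(1 − 1561/45284·(0.952600+0.944900+0.900100+0.886900))/(1+1561/45284) = 8439/10000 ≈ 0.843900

1 1/2 4763/5000
2 1 9449/10000
3 3/2 9001/10000
4 2 8869/10000
5 5/2 8439/10000
DF(1y) = 9449/10000 ≈ 0.944900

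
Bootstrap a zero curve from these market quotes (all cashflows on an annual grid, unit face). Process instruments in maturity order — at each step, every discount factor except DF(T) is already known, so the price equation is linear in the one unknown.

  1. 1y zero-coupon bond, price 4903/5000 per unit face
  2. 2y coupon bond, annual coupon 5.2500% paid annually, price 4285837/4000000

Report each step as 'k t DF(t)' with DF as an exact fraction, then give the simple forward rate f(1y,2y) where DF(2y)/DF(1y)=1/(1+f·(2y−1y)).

1 1 4903/5000
2 2 9691/10000
f(1y,2y) = ((4903/5000)/(9691/10000) − 1)/(1) = 115/9691 ≈ 1.1867%

step 1 [1y] zero: DF = P = 4903/5000 ≈ 0.980600
step 2 [2y] bond c/1=21/400: DF=(4285837/4000000 − 21/400·(0.980600))/(1+21/400) = 9691/10000 ≈ 0.969100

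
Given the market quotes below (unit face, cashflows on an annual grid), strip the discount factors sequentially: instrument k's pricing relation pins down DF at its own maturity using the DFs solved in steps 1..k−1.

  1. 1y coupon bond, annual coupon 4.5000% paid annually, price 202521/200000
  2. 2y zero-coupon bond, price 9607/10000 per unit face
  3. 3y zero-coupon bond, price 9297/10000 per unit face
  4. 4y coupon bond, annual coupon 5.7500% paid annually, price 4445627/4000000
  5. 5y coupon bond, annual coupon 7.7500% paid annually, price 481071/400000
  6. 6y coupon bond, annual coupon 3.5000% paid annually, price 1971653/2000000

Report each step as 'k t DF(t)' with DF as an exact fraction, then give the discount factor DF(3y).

step 1 [1y] bond c/1=9/200: DF=(202521/200000 − 9/200·(0))/(1+9/200) = 969/1000 ≈ 0.969000
step 2 [2y] zero: DF = P = 9607/10000 ≈ 0.960700
step 3 [3y] zero: DF = P = 9297/10000 ≈ 0.929700
step 4 [4y] bond c/1=23/400: DF=(4445627/4000000 − 23/400·(0.969000+0.960700+0.929700))/(1+23/400) = 1791/2000 ≈ 0.895500
step 5 [5y] bond c/1=31/400: DF=(481071/400000 − 31/400·(0.969000+0.960700+0.929700+0.895500))/(1+31/400) = 8461/10000 ≈ 0.846100
step 6 [6y] bond c/1=7/200: DF=(1971653/2000000 − 7/200·(0.969000+0.960700+0.929700+0.895500+0.846100))/(1+7/200) = 7969/10000 ≈ 0.796900

1 1 969/1000
2 2 9607/10000
3 3 9297/10000
4 4 1791/2000
5 5 8461/10000
6 6 7969/10000
DF(3y) = 9297/10000 ≈ 0.929700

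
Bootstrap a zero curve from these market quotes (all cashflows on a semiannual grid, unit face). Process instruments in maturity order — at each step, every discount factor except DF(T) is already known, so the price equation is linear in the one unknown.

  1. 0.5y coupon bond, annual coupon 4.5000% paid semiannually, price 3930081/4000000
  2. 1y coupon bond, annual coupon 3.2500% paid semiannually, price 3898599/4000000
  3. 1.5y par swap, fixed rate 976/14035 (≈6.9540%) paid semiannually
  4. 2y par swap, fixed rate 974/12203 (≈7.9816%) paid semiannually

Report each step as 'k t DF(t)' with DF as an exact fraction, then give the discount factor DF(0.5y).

1 1/2 9609/10000
2 1 9437/10000
3 3/2 564/625
4 2 8539/10000
DF(0.5y) = 9609/10000 ≈ 0.960900

step 1 [0.5y] bond c/2=9/400: DF=(3930081/4000000 − 9/400·(0))/(1+9/400) = 9609/10000 ≈ 0.960900
step 2 [1y] bond c/2=13/800: DF=(3898599/4000000 − 13/800·(0.960900))/(1+13/800) = 9437/10000 ≈ 0.943700
step 3 [1.5y] swap r/2=488/14035: DF=(1 − 488/14035·(0.960900+0.943700))/(1+488/14035) = 564/625 ≈ 0.902400
step 4 [2y] swap r/2=487/12203: DF=(1 − 487/12203·(0.960900+0.943700+0.902400))/(1+487/12203) = 8539/10000 ≈ 0.853900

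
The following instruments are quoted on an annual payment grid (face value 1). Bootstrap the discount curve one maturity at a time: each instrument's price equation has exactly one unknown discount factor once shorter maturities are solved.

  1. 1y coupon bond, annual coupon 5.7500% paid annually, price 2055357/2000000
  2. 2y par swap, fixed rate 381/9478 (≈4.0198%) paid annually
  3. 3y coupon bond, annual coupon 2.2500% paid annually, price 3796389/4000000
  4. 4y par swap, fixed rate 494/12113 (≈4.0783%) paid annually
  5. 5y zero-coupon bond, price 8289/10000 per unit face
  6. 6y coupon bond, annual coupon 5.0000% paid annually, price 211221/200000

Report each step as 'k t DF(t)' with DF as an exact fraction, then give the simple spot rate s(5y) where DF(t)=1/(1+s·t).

1 1 4859/5000
2 2 4619/5000
3 3 1773/2000
4 4 4259/5000
5 5 8289/10000
6 6 7933/10000
s(5y) = (1/(8289/10000) − 1)/(5) = 1711/41445 ≈ 4.1284%

step 1 [1y] bond c/1=23/400: DF=(2055357/2000000 − 23/400·(0))/(1+23/400) = 4859/5000 ≈ 0.971800
step 2 [2y] swap r/1=381/9478: DF=(1 − 381/9478·(0.971800))/(1+381/9478) = 4619/5000 ≈ 0.923800
step 3 [3y] bond c/1=9/400: DF=(3796389/4000000 − 9/400·(0.971800+0.923800))/(1+9/400) = 1773/2000 ≈ 0.886500
step 4 [4y] swap r/1=494/12113: DF=(1 − 494/12113·(0.971800+0.923800+0.886500))/(1+494/12113) = 4259/5000 ≈ 0.851800
step 5 [5y] zero: DF = P = 8289/10000 ≈ 0.828900
step 6 [6y] bond c/1=1/20: DF=(211221/200000 − 1/20·(0.971800+0.923800+0.886500+0.851800+0.828900))/(1+1/20) = 7933/10000 ≈ 0.793300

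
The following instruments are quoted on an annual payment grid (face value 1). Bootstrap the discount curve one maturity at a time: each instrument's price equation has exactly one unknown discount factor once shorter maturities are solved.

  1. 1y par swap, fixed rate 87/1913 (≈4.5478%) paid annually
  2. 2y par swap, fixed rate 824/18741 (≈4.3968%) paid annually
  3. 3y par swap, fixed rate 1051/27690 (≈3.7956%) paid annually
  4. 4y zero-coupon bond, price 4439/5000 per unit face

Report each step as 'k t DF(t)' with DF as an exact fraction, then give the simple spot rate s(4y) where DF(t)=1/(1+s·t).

step 1 [1y] swap r/1=87/1913: DF=(1 − 87/1913·(0))/(1+87/1913) = 1913/2000 ≈ 0.956500
step 2 [2y] swap r/1=824/18741: DF=(1 − 824/18741·(0.956500))/(1+824/18741) = 1147/1250 ≈ 0.917600
step 3 [3y] swap r/1=1051/27690: DF=(1 − 1051/27690·(0.956500+0.917600))/(1+1051/27690) = 8949/10000 ≈ 0.894900
step 4 [4y] zero: DF = P = 4439/5000 ≈ 0.887800

1 1 1913/2000
2 2 1147/1250
3 3 8949/10000
4 4 4439/5000
s(4y) = (1/(4439/5000) − 1)/(4) = 561/17756 ≈ 3.1595%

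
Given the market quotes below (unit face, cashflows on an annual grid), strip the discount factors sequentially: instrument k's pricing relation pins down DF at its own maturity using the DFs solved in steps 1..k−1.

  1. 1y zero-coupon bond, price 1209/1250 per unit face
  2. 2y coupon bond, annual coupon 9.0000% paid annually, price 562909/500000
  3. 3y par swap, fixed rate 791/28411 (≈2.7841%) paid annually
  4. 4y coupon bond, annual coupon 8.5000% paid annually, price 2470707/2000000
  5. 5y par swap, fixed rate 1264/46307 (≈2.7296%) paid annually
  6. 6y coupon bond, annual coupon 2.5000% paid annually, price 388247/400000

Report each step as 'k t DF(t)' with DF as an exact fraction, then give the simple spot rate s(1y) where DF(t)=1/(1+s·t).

step 1 [1y] zero: DF = P = 1209/1250 ≈ 0.967200
step 2 [2y] bond c/1=9/100: DF=(562909/500000 − 9/100·(0.967200))/(1+9/100) = 953/1000 ≈ 0.953000
step 3 [3y] swap r/1=791/28411: DF=(1 − 791/28411·(0.967200+0.953000))/(1+791/28411) = 9209/10000 ≈ 0.920900
step 4 [4y] bond c/1=17/200: DF=(2470707/2000000 − 17/200·(0.967200+0.953000+0.920900))/(1+17/200) = 229/250 ≈ 0.916000
step 5 [5y] swap r/1=1264/46307: DF=(1 − 1264/46307·(0.967200+0.953000+0.920900+0.916000))/(1+1264/46307) = 546/625 ≈ 0.873600
step 6 [6y] bond c/1=1/40: DF=(388247/400000 − 1/40·(0.967200+0.953000+0.920900+0.916000+0.873600))/(1+1/40) = 417/500 ≈ 0.834000

1 1 1209/1250
2 2 953/1000
3 3 9209/10000
4 4 229/250
5 5 546/625
6 6 417/500
s(1y) = (1/(1209/1250) − 1)/(1) = 41/1209 ≈ 3.3912%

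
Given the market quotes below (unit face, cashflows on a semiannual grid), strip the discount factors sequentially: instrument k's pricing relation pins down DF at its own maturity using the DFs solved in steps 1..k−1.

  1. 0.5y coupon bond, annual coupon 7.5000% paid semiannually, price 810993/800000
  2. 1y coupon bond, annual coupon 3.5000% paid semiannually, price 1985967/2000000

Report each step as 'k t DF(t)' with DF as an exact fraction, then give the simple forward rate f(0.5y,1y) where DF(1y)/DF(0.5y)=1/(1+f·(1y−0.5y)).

1 1/2 9771/10000
2 1 9591/10000
f(0.5y,1y) = ((9771/10000)/(9591/10000) − 1)/(1/2) = 120/3197 ≈ 3.7535%

step 1 [0.5y] bond c/2=3/80: DF=(810993/800000 − 3/80·(0))/(1+3/80) = 9771/10000 ≈ 0.977100
step 2 [1y] bond c/2=7/400: DF=(1985967/2000000 − 7/400·(0.977100))/(1+7/400) = 9591/10000 ≈ 0.959100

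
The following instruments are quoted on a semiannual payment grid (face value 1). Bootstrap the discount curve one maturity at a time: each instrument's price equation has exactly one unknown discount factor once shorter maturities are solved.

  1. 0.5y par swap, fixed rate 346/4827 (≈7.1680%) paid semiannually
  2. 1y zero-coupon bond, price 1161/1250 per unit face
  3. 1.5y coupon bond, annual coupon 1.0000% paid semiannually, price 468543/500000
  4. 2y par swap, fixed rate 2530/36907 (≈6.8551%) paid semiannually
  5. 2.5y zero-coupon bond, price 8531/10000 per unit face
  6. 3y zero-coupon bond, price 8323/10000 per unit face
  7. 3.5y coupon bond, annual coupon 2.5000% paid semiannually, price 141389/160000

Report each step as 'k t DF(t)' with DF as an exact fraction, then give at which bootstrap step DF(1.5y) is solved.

1 1/2 4827/5000
2 1 1161/1250
3 3/2 923/1000
4 2 1747/2000
5 5/2 8531/10000
6 3 8323/10000
7 7/2 504/625
DF(1.5y) is solved at step 3

step 1 [0.5y] swap r/2=173/4827: DF=(1 − 173/4827·(0))/(1+173/4827) = 4827/5000 ≈ 0.965400
step 2 [1y] zero: DF = P = 1161/1250 ≈ 0.928800
step 3 [1.5y] bond c/2=1/200: DF=(468543/500000 − 1/200·(0.965400+0.928800))/(1+1/200) = 923/1000 ≈ 0.923000
step 4 [2y] swap r/2=1265/36907: DF=(1 − 1265/36907·(0.965400+0.928800+0.923000))/(1+1265/36907) = 1747/2000 ≈ 0.873500
step 5 [2.5y] zero: DF = P = 8531/10000 ≈ 0.853100
step 6 [3y] zero: DF = P = 8323/10000 ≈ 0.832300
step 7 [3.5y] bond c/2=1/80: DF=(141389/160000 − 1/80·(0.965400+0.928800+0.923000+0.873500+0.853100+0.832300))/(1+1/80) = 504/625 ≈ 0.806400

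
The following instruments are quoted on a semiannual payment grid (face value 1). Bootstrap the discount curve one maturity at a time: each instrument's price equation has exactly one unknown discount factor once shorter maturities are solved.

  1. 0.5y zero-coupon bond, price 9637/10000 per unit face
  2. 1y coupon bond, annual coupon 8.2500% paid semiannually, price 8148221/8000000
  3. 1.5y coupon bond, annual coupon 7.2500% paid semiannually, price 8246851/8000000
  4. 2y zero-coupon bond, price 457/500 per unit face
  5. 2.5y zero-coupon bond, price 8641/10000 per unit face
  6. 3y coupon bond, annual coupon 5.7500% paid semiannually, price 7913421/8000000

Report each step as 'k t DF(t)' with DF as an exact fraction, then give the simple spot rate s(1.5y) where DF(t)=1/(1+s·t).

step 1 [0.5y] zero: DF = P = 9637/10000 ≈ 0.963700
step 2 [1y] bond c/2=33/800: DF=(8148221/8000000 − 33/800·(0.963700))/(1+33/800) = 47/50 ≈ 0.940000
step 3 [1.5y] bond c/2=29/800: DF=(8246851/8000000 − 29/800·(0.963700+0.940000))/(1+29/800) = 4641/5000 ≈ 0.928200
step 4 [2y] zero: DF = P = 457/500 ≈ 0.914000
step 5 [2.5y] zero: DF = P = 8641/10000 ≈ 0.864100
step 6 [3y] bond c/2=23/800: DF=(7913421/8000000 − 23/800·(0.963700+0.940000+0.928200+0.914000+0.864100))/(1+23/800) = 8327/10000 ≈ 0.832700

1 1/2 9637/10000
2 1 47/50
3 3/2 4641/5000
4 2 457/500
5 5/2 8641/10000
6 3 8327/10000
s(1.5y) = (1/(4641/5000) − 1)/(3/2) = 718/13923 ≈ 5.1569%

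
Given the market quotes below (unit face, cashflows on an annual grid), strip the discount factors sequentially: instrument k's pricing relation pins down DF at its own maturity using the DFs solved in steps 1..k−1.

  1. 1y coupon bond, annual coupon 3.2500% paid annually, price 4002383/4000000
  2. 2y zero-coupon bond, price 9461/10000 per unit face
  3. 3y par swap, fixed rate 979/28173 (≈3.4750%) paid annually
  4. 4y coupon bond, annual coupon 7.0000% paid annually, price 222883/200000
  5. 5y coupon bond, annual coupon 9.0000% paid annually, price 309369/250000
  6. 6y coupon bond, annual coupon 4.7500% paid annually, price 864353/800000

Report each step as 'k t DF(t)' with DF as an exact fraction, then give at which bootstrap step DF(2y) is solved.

1 1 9691/10000
2 2 9461/10000
3 3 9021/10000
4 4 2143/2500
5 5 8319/10000
6 6 8271/10000
DF(2y) is solved at step 2

step 1 [1y] bond c/1=13/400: DF=(4002383/4000000 − 13/400·(0))/(1+13/400) = 9691/10000 ≈ 0.969100
step 2 [2y] zero: DF = P = 9461/10000 ≈ 0.946100
step 3 [3y] swap r/1=979/28173: DF=(1 − 979/28173·(0.969100+0.946100))/(1+979/28173) = 9021/10000 ≈ 0.902100
step 4 [4y] bond c/1=7/100: DF=(222883/200000 − 7/100·(0.969100+0.946100+0.902100))/(1+7/100) = 2143/2500 ≈ 0.857200
step 5 [5y] bond c/1=9/100: DF=(309369/250000 − 9/100·(0.969100+0.946100+0.902100+0.857200))/(1+9/100) = 8319/10000 ≈ 0.831900
step 6 [6y] bond c/1=19/400: DF=(864353/800000 − 19/400·(0.969100+0.946100+0.902100+0.857200+0.831900))/(1+19/400) = 8271/10000 ≈ 0.827100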